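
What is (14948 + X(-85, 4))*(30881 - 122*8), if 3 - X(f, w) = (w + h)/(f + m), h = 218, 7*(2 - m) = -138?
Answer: 198116049535/443 ≈ 4.4721e+8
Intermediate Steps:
m = 152/7 (m = 2 - ⅐*(-138) = 2 + 138/7 = 152/7 ≈ 21.714)
X(f, w) = 3 - (218 + w)/(152/7 + f) (X(f, w) = 3 - (w + 218)/(f + 152/7) = 3 - (218 + w)/(152/7 + f))
(14948 + X(-85, 4))*(30881 - 122*8) = (14948 + (-1070 - 7*4 + 21*(-85))/(152 + 7*(-85)))*(30881 - 122*8) = (14948 + (-1070 - 28 - 1785)/(152 - 595))*(30881 - 976) = (14948 - 2883/(-443))*29905 = (14948 - 1/443*(-2883))*29905 = (14948 + 2883/443)*29905 = (6624847/443)*29905 = 198116049535/443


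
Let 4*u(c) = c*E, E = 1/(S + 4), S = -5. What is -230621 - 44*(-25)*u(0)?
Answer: -230621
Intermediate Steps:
E = -1 (E = 1/(-5 + 4) = 1/(-1) = -1)
u(c) = -c/4 (u(c) = (c*(-1))/4 = (-c)/4 = -c/4)
-230621 - 44*(-25)*u(0) = -230621 - 44*(-25)*(-¼*0) = -230621 - (-1100)*0 = -230621 - 1*0 = -230621 + 0 = -230621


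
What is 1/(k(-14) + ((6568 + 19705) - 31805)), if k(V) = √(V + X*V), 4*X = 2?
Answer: -1844/10201015 - I*√21/30603045 ≈ -0.00018077 - 1.4974e-7*I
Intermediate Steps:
X = ½ (X = (¼)*2 = ½ ≈ 0.50000)
k(V) = √6*√V/2 (k(V) = √(V + V/2) = √(3*V/2) = √6*√V/2)
1/(k(-14) + ((6568 + 19705) - 31805)) = 1/(√6*√(-14)/2 + ((6568 + 19705) - 31805)) = 1/(√6*(I*√14)/2 + (26273 - 31805)) = 1/(I*√21 - 5532) = 1/(-5532 + I*√21)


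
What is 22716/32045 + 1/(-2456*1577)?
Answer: 87981580147/124113874040 ≈ 0.70888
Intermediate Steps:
22716/32045 + 1/(-2456*1577) = 22716*(1/32045) - 1/2456*1/1577 = 22716/32045 - 1/3873112 = 87981580147/124113874040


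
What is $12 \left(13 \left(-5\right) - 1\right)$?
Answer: $-792$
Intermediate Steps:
$12 \left(13 \left(-5\right) - 1\right) = 12 \left(-65 - 1\right) = 12 \left(-66\right) = -792$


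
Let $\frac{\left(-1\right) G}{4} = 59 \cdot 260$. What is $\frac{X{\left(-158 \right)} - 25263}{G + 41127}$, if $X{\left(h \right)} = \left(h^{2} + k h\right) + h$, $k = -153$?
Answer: $- \frac{23717}{20233} \approx -1.1722$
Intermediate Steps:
$G = -61360$ ($G = - 4 \cdot 59 \cdot 260 = \left(-4\right) 15340 = -61360$)
$X{\left(h \right)} = h^{2} - 152 h$ ($X{\left(h \right)} = \left(h^{2} - 153 h\right) + h = h^{2} - 152 h$)
$\frac{X{\left(-158 \right)} - 25263}{G + 41127} = \frac{- 158 \left(-152 - 158\right) - 25263}{-61360 + 41127} = \frac{\left(-158\right) \left(-310\right) - 25263}{-20233} = \left(48980 - 25263\right) \left(- \frac{1}{20233}\right) = 23717 \left(- \frac{1}{20233}\right) = - \frac{23717}{20233}$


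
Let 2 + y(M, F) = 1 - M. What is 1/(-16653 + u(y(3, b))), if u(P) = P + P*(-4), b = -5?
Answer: -1/16641 ≈ -6.0093e-5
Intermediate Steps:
y(M, F) = -1 - M (y(M, F) = -2 + (1 - M) = -1 - M)
u(P) = -3*P (u(P) = P - 4*P = -3*P)
1/(-16653 + u(y(3, b))) = 1/(-16653 - 3*(-1 - 1*3)) = 1/(-16653 - 3*(-1 - 3)) = 1/(-16653 - 3*(-4)) = 1/(-16653 + 12) = 1/(-16641) = -1/16641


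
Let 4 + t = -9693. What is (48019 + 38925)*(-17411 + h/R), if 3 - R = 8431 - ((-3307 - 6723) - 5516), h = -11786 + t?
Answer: -18144770733232/11987 ≈ -1.5137e+9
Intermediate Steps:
t = -9697 (t = -4 - 9693 = -9697)
h = -21483 (h = -11786 - 9697 = -21483)
R = -23974 (R = 3 - (8431 - ((-3307 - 6723) - 5516)) = 3 - (8431 - (-10030 - 5516)) = 3 - (8431 - 1*(-15546)) = 3 - (8431 + 15546) = 3 - 1*23977 = 3 - 23977 = -23974)
(48019 + 38925)*(-17411 + h/R) = (48019 + 38925)*(-17411 - 21483/(-23974)) = 86944*(-17411 - 21483*(-1/23974)) = 86944*(-17411 + 21483/23974) = 86944*(-417389831/23974) = -18144770733232/11987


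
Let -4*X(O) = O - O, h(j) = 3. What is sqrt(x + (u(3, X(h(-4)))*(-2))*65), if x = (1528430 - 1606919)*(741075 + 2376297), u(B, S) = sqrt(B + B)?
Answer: sqrt(-244679410908 - 130*sqrt(6)) ≈ 4.9465e+5*I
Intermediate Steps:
X(O) = 0 (X(O) = -(O - O)/4 = -1/4*0 = 0)
u(B, S) = sqrt(2)*sqrt(B) (u(B, S) = sqrt(2*B) = sqrt(2)*sqrt(B))
x = -244679410908 (x = -78489*3117372 = -244679410908)
sqrt(x + (u(3, X(h(-4)))*(-2))*65) = sqrt(-244679410908 + ((sqrt(2)*sqrt(3))*(-2))*65) = sqrt(-244679410908 + (sqrt(6)*(-2))*65) = sqrt(-244679410908 - 2*sqrt(6)*65) = sqrt(-244679410908 - 130*sqrt(6))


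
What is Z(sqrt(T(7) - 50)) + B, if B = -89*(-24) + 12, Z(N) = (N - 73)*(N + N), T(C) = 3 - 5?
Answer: 2044 - 292*I*sqrt(13) ≈ 2044.0 - 1052.8*I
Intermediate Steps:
T(C) = -2
Z(N) = 2*N*(-73 + N) (Z(N) = (-73 + N)*(2*N) = 2*N*(-73 + N))
B = 2148 (B = 2136 + 12 = 2148)
Z(sqrt(T(7) - 50)) + B = 2*sqrt(-2 - 50)*(-73 + sqrt(-2 - 50)) + 2148 = 2*sqrt(-52)*(-73 + sqrt(-52)) + 2148 = 2*(2*I*sqrt(13))*(-73 + 2*I*sqrt(13)) + 2148 = 4*I*sqrt(13)*(-73 + 2*I*sqrt(13)) + 2148 = 2148 + 4*I*sqrt(13)*(-73 + 2*I*sqrt(13))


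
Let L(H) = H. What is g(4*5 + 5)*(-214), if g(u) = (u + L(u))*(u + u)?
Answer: -535000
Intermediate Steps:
g(u) = 4*u² (g(u) = (u + u)*(u + u) = (2*u)*(2*u) = 4*u²)
g(4*5 + 5)*(-214) = (4*(4*5 + 5)²)*(-214) = (4*(20 + 5)²)*(-214) = (4*25²)*(-214) = (4*625)*(-214) = 2500*(-214) = -535000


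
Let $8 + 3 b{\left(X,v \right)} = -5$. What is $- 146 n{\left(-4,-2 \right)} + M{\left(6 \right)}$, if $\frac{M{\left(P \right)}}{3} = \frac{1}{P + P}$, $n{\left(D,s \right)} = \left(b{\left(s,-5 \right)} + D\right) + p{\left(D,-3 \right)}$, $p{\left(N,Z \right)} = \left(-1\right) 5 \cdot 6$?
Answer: $\frac{67163}{12} \approx 5596.9$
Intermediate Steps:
$p{\left(N,Z \right)} = -30$ ($p{\left(N,Z \right)} = \left(-5\right) 6 = -30$)
$b{\left(X,v \right)} = - \frac{13}{3}$ ($b{\left(X,v \right)} = - \frac{8}{3} + \frac{1}{3} \left(-5\right) = - \frac{8}{3} - \frac{5}{3} = - \frac{13}{3}$)
$n{\left(D,s \right)} = - \frac{103}{3} + D$ ($n{\left(D,s \right)} = \left(- \frac{13}{3} + D\right) - 30 = - \frac{103}{3} + D$)
$M{\left(P \right)} = \frac{3}{2 P}$ ($M{\left(P \right)} = \frac{3}{P + P} = \frac{3}{2 P}$)
$- 146 n{\left(-4,-2 \right)} + M{\left(6 \right)} = - 146 \left(- \frac{103}{3} - 4\right) + \frac{3}{2 \cdot 6} = \left(-146\right) \left(- \frac{115}{3}\right) + \frac{3}{2} \cdot \frac{1}{6} = \frac{16790}{3} + \frac{1}{4} = \frac{67163}{12}$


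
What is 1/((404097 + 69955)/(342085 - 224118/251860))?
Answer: 43078651991/59697368360 ≈ 0.72162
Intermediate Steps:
1/((404097 + 69955)/(342085 - 224118/251860)) = 1/(474052/(342085 - 224118*1/251860)) = 1/(474052/(342085 - 112059/125930)) = 1/(474052/(43078651991/125930)) = 1/(474052*(125930/43078651991)) = 1/(59697368360/43078651991) = 43078651991/59697368360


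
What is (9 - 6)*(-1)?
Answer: -3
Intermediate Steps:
(9 - 6)*(-1) = 3*(-1) = -3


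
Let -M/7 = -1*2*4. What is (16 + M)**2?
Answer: 5184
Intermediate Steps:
M = 56 (M = -7*(-1*2)*4 = -(-14)*4 = -7*(-8) = 56)
(16 + M)**2 = (16 + 56)**2 = 72**2 = 5184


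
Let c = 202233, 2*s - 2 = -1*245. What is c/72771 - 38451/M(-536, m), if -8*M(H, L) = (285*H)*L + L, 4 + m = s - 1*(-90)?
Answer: 746055517891/263088729473 ≈ 2.8358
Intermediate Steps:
s = -243/2 (s = 1 + (-1*245)/2 = 1 + (½)*(-245) = 1 - 245/2 = -243/2 ≈ -121.50)
m = -71/2 (m = -4 + (-243/2 - 1*(-90)) = -4 + (-243/2 + 90) = -4 - 63/2 = -71/2 ≈ -35.500)
M(H, L) = -L/8 - 285*H*L/8 (M(H, L) = -((285*H)*L + L)/8 = -(285*H*L + L)/8 = -(L + 285*H*L)/8 = -L/8 - 285*H*L/8)
c/72771 - 38451/M(-536, m) = 202233/72771 - 38451*16/(71*(1 + 285*(-536))) = 202233*(1/72771) - 38451*16/(71*(1 - 152760)) = 67411/24257 - 38451/((-⅛*(-71/2)*(-152759))) = 67411/24257 - 38451/(-10845889/16) = 67411/24257 - 38451*(-16/10845889) = 67411/24257 + 615216/10845889 = 746055517891/263088729473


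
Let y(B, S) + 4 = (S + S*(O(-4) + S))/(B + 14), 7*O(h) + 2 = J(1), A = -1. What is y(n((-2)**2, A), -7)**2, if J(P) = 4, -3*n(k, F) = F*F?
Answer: 1936/1681 ≈ 1.1517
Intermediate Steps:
n(k, F) = -F**2/3 (n(k, F) = -F*F/3 = -F**2/3)
O(h) = 2/7 (O(h) = -2/7 + (1/7)*4 = -2/7 + 4/7 = 2/7)
y(B, S) = -4 + (S + S*(2/7 + S))/(14 + B) (y(B, S) = -4 + (S + S*(2/7 + S))/(B + 14) = -4 + (S + S*(2/7 + S))/(14 + B))
y(n((-2)**2, A), -7)**2 = ((-56 + (-7)**2 - (-4)*(-1)**2/3 + (9/7)*(-7))/(14 - 1/3*(-1)**2))**2 = ((-56 + 49 - (-4)/3 - 9)/(14 - 1/3*1))**2 = ((-56 + 49 - 4*(-1/3) - 9)/(14 - 1/3))**2 = ((-56 + 49 + 4/3 - 9)/(41/3))**2 = ((3/41)*(-44/3))**2 = (-44/41)**2 = 1936/1681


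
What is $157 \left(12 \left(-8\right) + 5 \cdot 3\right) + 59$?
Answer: $-12658$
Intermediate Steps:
$157 \left(12 \left(-8\right) + 5 \cdot 3\right) + 59 = 157 \left(-96 + 15\right) + 59 = 157 \left(-81\right) + 59 = -12717 + 59 = -12658$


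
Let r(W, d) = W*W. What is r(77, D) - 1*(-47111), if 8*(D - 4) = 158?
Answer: 53040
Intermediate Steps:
D = 95/4 (D = 4 + (⅛)*158 = 4 + 79/4 = 95/4 ≈ 23.750)
r(W, d) = W²
r(77, D) - 1*(-47111) = 77² - 1*(-47111) = 5929 + 47111 = 53040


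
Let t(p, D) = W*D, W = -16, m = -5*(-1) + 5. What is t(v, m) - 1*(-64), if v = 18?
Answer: -96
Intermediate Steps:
m = 10 (m = 5 + 5 = 10)
t(p, D) = -16*D
t(v, m) - 1*(-64) = -16*10 - 1*(-64) = -160 + 64 = -96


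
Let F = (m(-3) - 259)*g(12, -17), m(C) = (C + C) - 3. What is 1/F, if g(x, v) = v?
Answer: 1/4556 ≈ 0.00021949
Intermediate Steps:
m(C) = -3 + 2*C (m(C) = 2*C - 3 = -3 + 2*C)
F = 4556 (F = ((-3 + 2*(-3)) - 259)*(-17) = ((-3 - 6) - 259)*(-17) = (-9 - 259)*(-17) = -268*(-17) = 4556)
1/F = 1/4556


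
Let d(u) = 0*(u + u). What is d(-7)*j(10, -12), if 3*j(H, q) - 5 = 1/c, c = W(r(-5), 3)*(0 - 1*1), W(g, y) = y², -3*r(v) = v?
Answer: 0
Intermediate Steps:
r(v) = -v/3
d(u) = 0 (d(u) = 0*(2*u) = 0)
c = -9 (c = 3²*(0 - 1*1) = 9*(0 - 1) = 9*(-1) = -9)
j(H, q) = 44/27 (j(H, q) = 5/3 + (⅓)/(-9) = 5/3 + (⅓)*(-⅑) = 5/3 - 1/27 = 44/27)
d(-7)*j(10, -12) = 0*(44/27) = 0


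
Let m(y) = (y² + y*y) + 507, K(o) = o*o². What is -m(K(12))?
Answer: -5972475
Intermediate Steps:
K(o) = o³
m(y) = 507 + 2*y² (m(y) = (y² + y²) + 507 = 2*y² + 507 = 507 + 2*y²)
-m(K(12)) = -(507 + 2*(12³)²) = -(507 + 2*1728²) = -(507 + 2*2985984) = -(507 + 5971968) = -1*5972475 = -5972475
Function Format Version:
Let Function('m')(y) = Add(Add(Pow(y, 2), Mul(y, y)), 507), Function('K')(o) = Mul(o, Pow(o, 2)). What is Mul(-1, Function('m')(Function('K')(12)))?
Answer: -5972475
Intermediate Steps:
Function('K')(o) = Pow(o, 3)
Function('m')(y) = Add(507, Mul(2, Pow(y, 2))) (Function('m')(y) = Add(Add(Pow(y, 2), Pow(y, 2)), 507) = Add(Mul(2, Pow(y, 2)), 507) = Add(507, Mul(2, Pow(y, 2))))
Mul(-1, Function('m')(Function('K')(12))) = Mul(-1, Add(507, Mul(2, Pow(Pow(12, 3), 2)))) = Mul(-1, Add(507, Mul(2, Pow(1728, 2)))) = Mul(-1, Add(507, Mul(2, 2985984))) = Mul(-1, Add(507, 5971968)) = Mul(-1, 5972475) = -5972475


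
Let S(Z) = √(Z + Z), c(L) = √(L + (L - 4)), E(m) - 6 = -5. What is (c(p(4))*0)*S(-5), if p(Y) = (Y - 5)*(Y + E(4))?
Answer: 0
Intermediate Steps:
E(m) = 1 (E(m) = 6 - 5 = 1)
p(Y) = (1 + Y)*(-5 + Y) (p(Y) = (Y - 5)*(Y + 1) = (-5 + Y)*(1 + Y) = (1 + Y)*(-5 + Y))
c(L) = √(-4 + 2*L) (c(L) = √(L + (-4 + L)) = √(-4 + 2*L))
S(Z) = √2*√Z (S(Z) = √(2*Z) = √2*√Z)
(c(p(4))*0)*S(-5) = (√(-4 + 2*(-5 + 4² - 4*4))*0)*(√2*√(-5)) = (√(-4 + 2*(-5 + 16 - 16))*0)*(√2*(I*√5)) = (√(-4 + 2*(-5))*0)*(I*√10) = (√(-4 - 10)*0)*(I*√10) = (√(-14)*0)*(I*√10) = ((I*√14)*0)*(I*√10) = 0*(I*√10) = 0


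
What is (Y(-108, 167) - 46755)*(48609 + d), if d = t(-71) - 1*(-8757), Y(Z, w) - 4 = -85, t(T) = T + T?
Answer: -2680143264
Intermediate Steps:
t(T) = 2*T
Y(Z, w) = -81 (Y(Z, w) = 4 - 85 = -81)
d = 8615 (d = 2*(-71) - 1*(-8757) = -142 + 8757 = 8615)
(Y(-108, 167) - 46755)*(48609 + d) = (-81 - 46755)*(48609 + 8615) = -46836*57224 = -2680143264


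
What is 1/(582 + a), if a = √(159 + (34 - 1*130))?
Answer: 194/112887 - √7/112887 ≈ 0.0016951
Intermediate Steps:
a = 3*√7 (a = √(159 + (34 - 130)) = √(159 - 96) = √63 = 3*√7 ≈ 7.9373)
1/(582 + a) = 1/(582 + 3*√7)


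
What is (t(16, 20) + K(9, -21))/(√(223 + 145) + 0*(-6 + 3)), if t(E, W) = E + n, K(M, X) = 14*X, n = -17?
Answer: -295*√23/92 ≈ -15.378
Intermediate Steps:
t(E, W) = -17 + E (t(E, W) = E - 17 = -17 + E)
(t(16, 20) + K(9, -21))/(√(223 + 145) + 0*(-6 + 3)) = ((-17 + 16) + 14*(-21))/(√(223 + 145) + 0*(-6 + 3)) = (-1 - 294)/(√368 + 0*(-3)) = -295/(4*√23 + 0) = -295*√23/92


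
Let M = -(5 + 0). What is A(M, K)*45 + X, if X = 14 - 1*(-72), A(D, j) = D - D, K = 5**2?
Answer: 86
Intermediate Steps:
M = -5 (M = -1*5 = -5)
K = 25
A(D, j) = 0
X = 86 (X = 14 + 72 = 86)
A(M, K)*45 + X = 0*45 + 86 = 0 + 86 = 86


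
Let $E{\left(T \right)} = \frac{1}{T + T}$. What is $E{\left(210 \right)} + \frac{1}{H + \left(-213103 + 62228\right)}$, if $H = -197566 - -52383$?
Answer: $\frac{7039}{2960580} \approx 0.0023776$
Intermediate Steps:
$H = -145183$ ($H = -197566 + 52383 = -145183$)
$E{\left(T \right)} = \frac{1}{2 T}$
$E{\left(210 \right)} + \frac{1}{H + \left(-213103 + 62228\right)} = \frac{1}{2 \cdot 210} + \frac{1}{-145183 + \left(-213103 + 62228\right)} = \frac{1}{2} \cdot \frac{1}{210} + \frac{1}{-145183 - 150875} = \frac{1}{420} + \frac{1}{-296058} = \frac{1}{420} - \frac{1}{296058} = \frac{7039}{2960580}$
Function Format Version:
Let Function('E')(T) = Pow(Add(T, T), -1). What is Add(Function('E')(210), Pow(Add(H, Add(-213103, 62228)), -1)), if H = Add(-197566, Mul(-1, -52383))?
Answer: Rational(7039, 2960580) ≈ 0.0023776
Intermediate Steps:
H = -145183 (H = Add(-197566, 52383) = -145183)
Function('E')(T) = Mul(Rational(1, 2), Pow(T, -1)) (Function('E')(T) = Pow(Mul(2, T), -1) = Mul(Rational(1, 2), Pow(T, -1)))
Add(Function('E')(210), Pow(Add(H, Add(-213103, 62228)), -1)) = Add(Mul(Rational(1, 2), Pow(210, -1)), Pow(Add(-145183, Add(-213103, 62228)), -1)) = Add(Mul(Rational(1, 2), Rational(1, 210)), Pow(Add(-145183, -150875), -1)) = Add(Rational(1, 420), Pow(-296058, -1)) = Add(Rational(1, 420), Rational(-1, 296058)) = Rational(7039, 2960580)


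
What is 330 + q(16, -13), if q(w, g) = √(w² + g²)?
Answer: 330 + 5*√17 ≈ 350.62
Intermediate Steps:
q(w, g) = √(g² + w²)
330 + q(16, -13) = 330 + √((-13)² + 16²) = 330 + √(169 + 256) = 330 + √425 = 330 + 5*√17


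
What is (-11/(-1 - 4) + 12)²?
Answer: 5041/25 ≈ 201.64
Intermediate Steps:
(-11/(-1 - 4) + 12)² = (-11/(-5) + 12)² = (-11*(-⅕) + 12)² = (11/5 + 12)² = (71/5)² = 5041/25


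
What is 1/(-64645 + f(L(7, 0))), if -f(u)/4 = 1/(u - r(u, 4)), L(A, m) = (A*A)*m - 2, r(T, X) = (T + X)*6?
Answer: -7/452513 ≈ -1.5469e-5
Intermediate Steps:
r(T, X) = 6*T + 6*X
L(A, m) = -2 + m*A² (L(A, m) = A²*m - 2 = m*A² - 2 = -2 + m*A²)
f(u) = -4/(-24 - 5*u) (f(u) = -4/(u - (6*u + 6*4)) = -4/(u - (6*u + 24)) = -4/(u - (24 + 6*u)) = -4/(u + (-24 - 6*u)) = -4/(-24 - 5*u))
1/(-64645 + f(L(7, 0))) = 1/(-64645 + 4/(24 + 5*(-2 + 0*7²))) = 1/(-64645 + 4/(24 + 5*(-2 + 0*49))) = 1/(-64645 + 4/(24 + 5*(-2 + 0))) = 1/(-64645 + 4/(24 + 5*(-2))) = 1/(-64645 + 4/(24 - 10)) = 1/(-64645 + 4/14) = 1/(-64645 + 4*(1/14)) = 1/(-64645 + 2/7) = 1/(-452513/7) = -7/452513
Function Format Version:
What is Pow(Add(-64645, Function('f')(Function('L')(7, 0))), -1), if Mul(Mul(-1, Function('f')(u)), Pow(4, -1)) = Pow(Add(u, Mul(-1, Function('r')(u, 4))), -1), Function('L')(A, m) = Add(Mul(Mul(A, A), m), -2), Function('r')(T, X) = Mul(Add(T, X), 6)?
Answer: Rational(-7, 452513) ≈ -1.5469e-5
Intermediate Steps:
Function('r')(T, X) = Add(Mul(6, T), Mul(6, X))
Function('L')(A, m) = Add(-2, Mul(m, Pow(A, 2))) (Function('L')(A, m) = Add(Mul(Pow(A, 2), m), -2) = Add(Mul(m, Pow(A, 2)), -2) = Add(-2, Mul(m, Pow(A, 2))))
Function('f')(u) = Mul(-4, Pow(Add(-24, Mul(-5, u)), -1)) (Function('f')(u) = Mul(-4, Pow(Add(u, Mul(-1, Add(Mul(6, u), Mul(6, 4)))), -1)) = Mul(-4, Pow(Add(u, Mul(-1, Add(Mul(6, u), 24))), -1)) = Mul(-4, Pow(Add(u, Mul(-1, Add(24, Mul(6, u)))), -1)) = Mul(-4, Pow(Add(u, Add(-24, Mul(-6, u))), -1)) = Mul(-4, Pow(Add(-24, Mul(-5, u)), -1)))
Pow(Add(-64645, Function('f')(Function('L')(7, 0))), -1) = Pow(Add(-64645, Mul(4, Pow(Add(24, Mul(5, Add(-2, Mul(0, Pow(7, 2))))), -1))), -1) = Pow(Add(-64645, Mul(4, Pow(Add(24, Mul(5, Add(-2, Mul(0, 49)))), -1))), -1) = Pow(Add(-64645, Mul(4, Pow(Add(24, Mul(5, Add(-2, 0))), -1))), -1) = Pow(Add(-64645, Mul(4, Pow(Add(24, Mul(5, -2)), -1))), -1) = Pow(Add(-64645, Mul(4, Pow(Add(24, -10), -1))), -1) = Pow(Add(-64645, Mul(4, Pow(14, -1))), -1) = Pow(Add(-64645, Mul(4, Rational(1, 14))), -1) = Pow(Add(-64645, Rational(2, 7)), -1) = Pow(Rational(-452513, 7), -1) = Rational(-7, 452513)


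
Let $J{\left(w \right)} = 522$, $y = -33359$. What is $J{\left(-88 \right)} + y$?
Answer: $-32837$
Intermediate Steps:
$J{\left(-88 \right)} + y = 522 - 33359 = -32837$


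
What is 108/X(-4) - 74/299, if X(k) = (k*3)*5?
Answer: -3061/1495 ≈ -2.0475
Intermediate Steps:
X(k) = 15*k (X(k) = (3*k)*5 = 15*k)
108/X(-4) - 74/299 = 108/((15*(-4))) - 74/299 = 108/(-60) - 74*1/299 = 108*(-1/60) - 74/299 = -9/5 - 74/299 = -3061/1495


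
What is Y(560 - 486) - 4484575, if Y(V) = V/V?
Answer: -4484574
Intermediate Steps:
Y(V) = 1
Y(560 - 486) - 4484575 = 1 - 4484575 = -4484574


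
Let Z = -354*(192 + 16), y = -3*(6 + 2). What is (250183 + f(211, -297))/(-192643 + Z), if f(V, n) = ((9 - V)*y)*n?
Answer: 1189673/266275 ≈ 4.4678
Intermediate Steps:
y = -24 (y = -3*8 = -24)
f(V, n) = n*(-216 + 24*V) (f(V, n) = ((9 - V)*(-24))*n = (-216 + 24*V)*n = n*(-216 + 24*V))
Z = -73632 (Z = -354*208 = -73632)
(250183 + f(211, -297))/(-192643 + Z) = (250183 + 24*(-297)*(-9 + 211))/(-192643 - 73632) = (250183 + 24*(-297)*202)/(-266275) = (250183 - 1439856)*(-1/266275) = -1189673*(-1/266275) = 1189673/266275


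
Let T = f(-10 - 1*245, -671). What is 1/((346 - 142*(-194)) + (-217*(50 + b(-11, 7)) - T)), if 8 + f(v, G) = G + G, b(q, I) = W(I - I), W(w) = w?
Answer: 1/18394 ≈ 5.4366e-5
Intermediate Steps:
b(q, I) = 0 (b(q, I) = I - I = 0)
f(v, G) = -8 + 2*G (f(v, G) = -8 + (G + G) = -8 + 2*G)
T = -1350 (T = -8 + 2*(-671) = -8 - 1342 = -1350)
1/((346 - 142*(-194)) + (-217*(50 + b(-11, 7)) - T)) = 1/((346 - 142*(-194)) + (-217*(50 + 0) - 1*(-1350))) = 1/((346 + 27548) + (-217*50 + 1350)) = 1/(27894 + (-10850 + 1350)) = 1/(27894 - 9500) = 1/18394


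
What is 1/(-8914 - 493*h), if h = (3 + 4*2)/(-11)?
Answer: -1/8421 ≈ -0.00011875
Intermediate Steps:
h = -1 (h = (3 + 8)*(-1/11) = 11*(-1/11) = -1)
1/(-8914 - 493*h) = 1/(-8914 - 493*(-1)) = 1/(-8914 + 493) = 1/(-8421) = -1/8421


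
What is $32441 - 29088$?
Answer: $3353$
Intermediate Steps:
$32441 - 29088 = 3353$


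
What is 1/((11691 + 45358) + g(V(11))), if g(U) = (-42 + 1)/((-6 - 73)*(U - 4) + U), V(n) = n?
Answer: 542/30920599 ≈ 1.7529e-5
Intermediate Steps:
g(U) = -41/(316 - 78*U) (g(U) = -41/(-79*(-4 + U) + U) = -41/((316 - 79*U) + U) = -41/(316 - 78*U))
1/((11691 + 45358) + g(V(11))) = 1/((11691 + 45358) + 41/(2*(-158 + 39*11))) = 1/(57049 + 41/(2*(-158 + 429))) = 1/(57049 + (41/2)/271) = 1/(57049 + (41/2)*(1/271)) = 1/(57049 + 41/542) = 1/(30920599/542) = 542/30920599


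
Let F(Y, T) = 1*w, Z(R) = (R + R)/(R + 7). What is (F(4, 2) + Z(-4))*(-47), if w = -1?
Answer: 517/3 ≈ 172.33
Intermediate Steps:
Z(R) = 2*R/(7 + R) (Z(R) = (2*R)/(7 + R) = 2*R/(7 + R))
F(Y, T) = -1 (F(Y, T) = 1*(-1) = -1)
(F(4, 2) + Z(-4))*(-47) = (-1 + 2*(-4)/(7 - 4))*(-47) = (-1 + 2*(-4)/3)*(-47) = (-1 + 2*(-4)*(⅓))*(-47) = (-1 - 8/3)*(-47) = -11/3*(-47) = 517/3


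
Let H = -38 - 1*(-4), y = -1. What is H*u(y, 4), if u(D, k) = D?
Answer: 34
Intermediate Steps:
H = -34 (H = -38 + 4 = -34)
H*u(y, 4) = -34*(-1) = 34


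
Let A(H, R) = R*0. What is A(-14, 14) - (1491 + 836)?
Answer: -2327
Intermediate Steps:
A(H, R) = 0
A(-14, 14) - (1491 + 836) = 0 - (1491 + 836) = 0 - 1*2327 = 0 - 2327 = -2327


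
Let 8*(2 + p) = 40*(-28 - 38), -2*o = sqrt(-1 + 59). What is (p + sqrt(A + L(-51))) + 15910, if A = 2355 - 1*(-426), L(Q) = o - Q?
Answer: 15578 + sqrt(11328 - 2*sqrt(58))/2 ≈ 15631.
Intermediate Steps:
o = -sqrt(58)/2 (o = -sqrt(-1 + 59)/2 = -sqrt(58)/2 ≈ -3.8079)
L(Q) = -Q - sqrt(58)/2 (L(Q) = -sqrt(58)/2 - Q = -Q - sqrt(58)/2)
p = -332 (p = -2 + (40*(-28 - 38))/8 = -2 + (40*(-66))/8 = -2 + (1/8)*(-2640) = -2 - 330 = -332)
A = 2781 (A = 2355 + 426 = 2781)
(p + sqrt(A + L(-51))) + 15910 = (-332 + sqrt(2781 + (-1*(-51) - sqrt(58)/2))) + 15910 = (-332 + sqrt(2781 + (51 - sqrt(58)/2))) + 15910 = (-332 + sqrt(2832 - sqrt(58)/2)) + 15910 = 15578 + sqrt(2832 - sqrt(58)/2)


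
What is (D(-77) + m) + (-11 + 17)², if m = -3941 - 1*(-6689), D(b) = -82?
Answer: 2702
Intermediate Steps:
m = 2748 (m = -3941 + 6689 = 2748)
(D(-77) + m) + (-11 + 17)² = (-82 + 2748) + (-11 + 17)² = 2666 + 6² = 2666 + 36 = 2702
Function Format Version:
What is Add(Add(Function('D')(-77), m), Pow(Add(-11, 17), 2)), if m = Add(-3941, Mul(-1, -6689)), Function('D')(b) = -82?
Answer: 2702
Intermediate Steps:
m = 2748 (m = Add(-3941, 6689) = 2748)
Add(Add(Function('D')(-77), m), Pow(Add(-11, 17), 2)) = Add(Add(-82, 2748), Pow(Add(-11, 17), 2)) = Add(2666, Pow(6, 2)) = Add(2666, 36) = 2702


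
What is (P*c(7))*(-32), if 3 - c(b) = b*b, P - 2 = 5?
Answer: 10304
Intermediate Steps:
P = 7 (P = 2 + 5 = 7)
c(b) = 3 - b² (c(b) = 3 - b*b = 3 - b²)
(P*c(7))*(-32) = (7*(3 - 1*7²))*(-32) = (7*(3 - 1*49))*(-32) = (7*(3 - 49))*(-32) = (7*(-46))*(-32) = -322*(-32) = 10304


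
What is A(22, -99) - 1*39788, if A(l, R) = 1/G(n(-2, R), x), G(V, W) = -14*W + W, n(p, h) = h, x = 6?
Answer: -3103465/78 ≈ -39788.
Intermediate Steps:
G(V, W) = -13*W
A(l, R) = -1/78 (A(l, R) = 1/(-13*6) = 1/(-78) = -1/78)
A(22, -99) - 1*39788 = -1/78 - 1*39788 = -1/78 - 39788 = -3103465/78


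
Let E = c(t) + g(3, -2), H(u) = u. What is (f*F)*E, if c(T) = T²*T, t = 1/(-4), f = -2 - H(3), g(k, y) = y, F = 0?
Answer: 0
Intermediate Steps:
f = -5 (f = -2 - 1*3 = -2 - 3 = -5)
t = -¼ ≈ -0.25000
c(T) = T³
E = -129/64 (E = (-¼)³ - 2 = -1/64 - 2 = -129/64 ≈ -2.0156)
(f*F)*E = -5*0*(-129/64) = 0*(-129/64) = 0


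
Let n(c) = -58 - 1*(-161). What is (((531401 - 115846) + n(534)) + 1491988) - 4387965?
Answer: -2480319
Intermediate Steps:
n(c) = 103 (n(c) = -58 + 161 = 103)
(((531401 - 115846) + n(534)) + 1491988) - 4387965 = (((531401 - 115846) + 103) + 1491988) - 4387965 = ((415555 + 103) + 1491988) - 4387965 = (415658 + 1491988) - 4387965 = 1907646 - 4387965 = -2480319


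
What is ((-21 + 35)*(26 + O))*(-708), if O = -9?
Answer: -168504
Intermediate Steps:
((-21 + 35)*(26 + O))*(-708) = ((-21 + 35)*(26 - 9))*(-708) = (14*17)*(-708) = 238*(-708) = -168504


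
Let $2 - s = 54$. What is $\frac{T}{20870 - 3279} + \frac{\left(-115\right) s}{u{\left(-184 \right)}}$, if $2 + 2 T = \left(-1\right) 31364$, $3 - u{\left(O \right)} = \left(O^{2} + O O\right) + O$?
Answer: $- \frac{232837751}{237566455} \approx -0.98009$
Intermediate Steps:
$u{\left(O \right)} = 3 - O - 2 O^{2}$ ($u{\left(O \right)} = 3 - \left(\left(O^{2} + O O\right) + O\right) = 3 - \left(\left(O^{2} + O^{2}\right) + O\right) = 3 - \left(2 O^{2} + O\right) = 3 - \left(O + 2 O^{2}\right) = 3 - O - 2 O^{2}$)
$s = -52$ ($s = 2 - 54 = -52$)
$T = -15683$ ($T = -1 + \frac{\left(-1\right) 31364}{2} = -1 + \frac{1}{2} \left(-31364\right) = -1 - 15682 = -15683$)
$\frac{T}{20870 - 3279} + \frac{\left(-115\right) s}{u{\left(-184 \right)}} = - \frac{15683}{20870 - 3279} + \frac{\left(-115\right) \left(-52\right)}{3 - -184 - 2 \left(-184\right)^{2}} = - \frac{15683}{20870 - 3279} + \frac{5980}{3 + 184 - 67712} = - \frac{15683}{17591} + \frac{5980}{3 + 184 - 67712} = \left(-15683\right) \frac{1}{17591} + \frac{5980}{-67525} = - \frac{15683}{17591} + 5980 \left(- \frac{1}{67525}\right) = - \frac{15683}{17591} - \frac{1196}{13505} = - \frac{232837751}{237566455}$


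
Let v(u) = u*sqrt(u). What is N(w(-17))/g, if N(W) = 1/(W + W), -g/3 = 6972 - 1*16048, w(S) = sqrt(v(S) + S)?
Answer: sqrt(17)/(925752*sqrt(-1 - I*sqrt(17))) ≈ 1.3367e-6 + 1.6996e-6*I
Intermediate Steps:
v(u) = u**(3/2)
w(S) = sqrt(S + S**(3/2)) (w(S) = sqrt(S**(3/2) + S) = sqrt(S + S**(3/2)))
g = 27228 (g = -3*(6972 - 1*16048) = -3*(6972 - 16048) = -3*(-9076) = 27228)
N(W) = 1/(2*W)
N(w(-17))/g = (1/(2*(sqrt(-17 + (-17)**(3/2)))))/27228 = (1/(2*(sqrt(-17 - 17*I*sqrt(17)))))*(1/27228) = (1/(2*sqrt(-17 - 17*I*sqrt(17))))*(1/27228) = 1/(54456*sqrt(-17 - 17*I*sqrt(17)))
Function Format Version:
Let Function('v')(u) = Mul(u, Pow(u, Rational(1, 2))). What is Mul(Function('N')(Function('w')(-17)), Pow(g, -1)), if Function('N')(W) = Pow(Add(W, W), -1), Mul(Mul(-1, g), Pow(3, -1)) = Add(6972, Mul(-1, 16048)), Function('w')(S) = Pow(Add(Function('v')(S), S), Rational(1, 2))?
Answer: Mul(Rational(1, 925752), Pow(17, Rational(1, 2)), Pow(Add(-1, Mul(-1, I, Pow(17, Rational(1, 2)))), Rational(-1, 2))) ≈ Add(1.3367e-6, Mul(1.6996e-6, I))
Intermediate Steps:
Function('v')(u) = Pow(u, Rational(3, 2))
Function('w')(S) = Pow(Add(S, Pow(S, Rational(3, 2))), Rational(1, 2)) (Function('w')(S) = Pow(Add(Pow(S, Rational(3, 2)), S), Rational(1, 2)) = Pow(Add(S, Pow(S, Rational(3, 2))), Rational(1, 2)))
g = 27228 (g = Mul(-3, Add(6972, Mul(-1, 16048))) = Mul(-3, Add(6972, -16048)) = Mul(-3, -9076) = 27228)
Function('N')(W) = Mul(Rational(1, 2), Pow(W, -1)) (Function('N')(W) = Pow(Mul(2, W), -1) = Mul(Rational(1, 2), Pow(W, -1)))
Mul(Function('N')(Function('w')(-17)), Pow(g, -1)) = Mul(Mul(Rational(1, 2), Pow(Pow(Add(-17, Pow(-17, Rational(3, 2))), Rational(1, 2)), -1)), Pow(27228, -1)) = Mul(Mul(Rational(1, 2), Pow(Pow(Add(-17, Mul(-17, I, Pow(17, Rational(1, 2)))), Rational(1, 2)), -1)), Rational(1, 27228)) = Mul(Mul(Rational(1, 2), Pow(Add(-17, Mul(-17, I, Pow(17, Rational(1, 2)))), Rational(-1, 2))), Rational(1, 27228)) = Mul(Rational(1, 54456), Pow(Add(-17, Mul(-17, I, Pow(17, Rational(1, 2)))), Rational(-1, 2)))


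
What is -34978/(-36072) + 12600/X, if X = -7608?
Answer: -3924887/5717412 ≈ -0.68648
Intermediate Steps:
-34978/(-36072) + 12600/X = -34978/(-36072) + 12600/(-7608) = -34978*(-1/36072) + 12600*(-1/7608) = 17489/18036 - 525/317 = -3924887/5717412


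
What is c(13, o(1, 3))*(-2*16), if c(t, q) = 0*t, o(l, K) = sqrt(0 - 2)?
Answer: 0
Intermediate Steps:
o(l, K) = I*sqrt(2) (o(l, K) = sqrt(-2) = I*sqrt(2))
c(t, q) = 0
c(13, o(1, 3))*(-2*16) = 0*(-2*16) = 0*(-32) = 0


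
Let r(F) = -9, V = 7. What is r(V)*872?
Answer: -7848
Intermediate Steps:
r(V)*872 = -9*872 = -7848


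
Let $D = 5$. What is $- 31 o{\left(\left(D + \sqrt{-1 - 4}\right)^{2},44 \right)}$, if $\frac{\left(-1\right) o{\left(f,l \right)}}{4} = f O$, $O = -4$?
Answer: $-9920 - 4960 i \sqrt{5} \approx -9920.0 - 11091.0 i$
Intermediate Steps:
$o{\left(f,l \right)} = 16 f$ ($o{\left(f,l \right)} = - 4 f \left(-4\right) = - 4 \left(- 4 f\right) = 16 f$)
$- 31 o{\left(\left(D + \sqrt{-1 - 4}\right)^{2},44 \right)} = - 31 \cdot 16 \left(5 + \sqrt{-1 - 4}\right)^{2} = - 31 \cdot 16 \left(5 + \sqrt{-5}\right)^{2} = - 31 \cdot 16 \left(5 + i \sqrt{5}\right)^{2} = - 496 \left(5 + i \sqrt{5}\right)^{2}$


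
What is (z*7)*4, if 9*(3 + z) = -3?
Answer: -280/3 ≈ -93.333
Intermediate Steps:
z = -10/3 (z = -3 + (⅑)*(-3) = -3 - ⅓ = -10/3 ≈ -3.3333)
(z*7)*4 = -10/3*7*4 = -70/3*4 = -280/3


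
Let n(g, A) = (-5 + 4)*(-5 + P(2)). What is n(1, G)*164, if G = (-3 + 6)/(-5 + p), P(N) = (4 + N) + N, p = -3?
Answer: -492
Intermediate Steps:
P(N) = 4 + 2*N
G = -3/8 (G = (-3 + 6)/(-5 - 3) = 3/(-8) = 3*(-1/8) = -3/8 ≈ -0.37500)
n(g, A) = -3 (n(g, A) = (-5 + 4)*(-5 + (4 + 2*2)) = -(-5 + (4 + 4)) = -(-5 + 8) = -1*3 = -3)
n(1, G)*164 = -3*164 = -492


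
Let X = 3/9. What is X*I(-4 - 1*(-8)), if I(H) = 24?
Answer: 8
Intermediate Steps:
X = ⅓ (X = 3*(⅑) = ⅓ ≈ 0.33333)
X*I(-4 - 1*(-8)) = (⅓)*24 = 8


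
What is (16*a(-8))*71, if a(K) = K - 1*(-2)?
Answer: -6816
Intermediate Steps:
a(K) = 2 + K (a(K) = K + 2 = 2 + K)
(16*a(-8))*71 = (16*(2 - 8))*71 = (16*(-6))*71 = -96*71 = -6816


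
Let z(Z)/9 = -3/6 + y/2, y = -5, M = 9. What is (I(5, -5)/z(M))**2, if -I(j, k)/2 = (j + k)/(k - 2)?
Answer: 0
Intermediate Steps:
z(Z) = -27 (z(Z) = 9*(-3/6 - 5/2) = 9*(-3*1/6 - 5*1/2) = 9*(-1/2 - 5/2) = 9*(-3) = -27)
I(j, k) = -2*(j + k)/(-2 + k) (I(j, k) = -2*(j + k)/(k - 2) = -2*(j + k)/(-2 + k))
(I(5, -5)/z(M))**2 = ((2*(-1*5 - 1*(-5))/(-2 - 5))/(-27))**2 = ((2*(-5 + 5)/(-7))*(-1/27))**2 = ((2*(-1/7)*0)*(-1/27))**2 = (0*(-1/27))**2 = 0**2 = 0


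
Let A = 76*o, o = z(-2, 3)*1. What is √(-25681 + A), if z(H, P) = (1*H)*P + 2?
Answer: I*√25985 ≈ 161.2*I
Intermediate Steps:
z(H, P) = 2 + H*P (z(H, P) = H*P + 2 = 2 + H*P)
o = -4 (o = (2 - 2*3)*1 = (2 - 6)*1 = -4*1 = -4)
A = -304 (A = 76*(-4) = -304)
√(-25681 + A) = √(-25681 - 304) = √(-25985) = I*√25985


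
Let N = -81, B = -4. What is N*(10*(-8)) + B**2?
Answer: 6496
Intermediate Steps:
N*(10*(-8)) + B**2 = -810*(-8) + (-4)**2 = -81*(-80) + 16 = 6480 + 16 = 6496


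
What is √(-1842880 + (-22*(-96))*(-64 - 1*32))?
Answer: 8*I*√31963 ≈ 1430.3*I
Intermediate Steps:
√(-1842880 + (-22*(-96))*(-64 - 1*32)) = √(-1842880 + 2112*(-64 - 32)) = √(-1842880 + 2112*(-96)) = √(-1842880 - 202752) = √(-2045632) = 8*I*√31963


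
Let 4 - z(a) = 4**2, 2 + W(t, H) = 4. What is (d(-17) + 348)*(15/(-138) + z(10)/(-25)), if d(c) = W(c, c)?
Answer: 2989/23 ≈ 129.96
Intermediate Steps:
W(t, H) = 2 (W(t, H) = -2 + 4 = 2)
z(a) = -12 (z(a) = 4 - 1*4**2 = 4 - 1*16 = 4 - 16 = -12)
d(c) = 2
(d(-17) + 348)*(15/(-138) + z(10)/(-25)) = (2 + 348)*(15/(-138) - 12/(-25)) = 350*(15*(-1/138) - 12*(-1/25)) = 350*(-5/46 + 12/25) = 350*(427/1150) = 2989/23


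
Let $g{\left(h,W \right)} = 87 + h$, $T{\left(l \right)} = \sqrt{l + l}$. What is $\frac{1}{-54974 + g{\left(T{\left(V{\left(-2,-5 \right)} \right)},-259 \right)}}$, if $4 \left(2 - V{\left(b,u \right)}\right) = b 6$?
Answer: $- \frac{54887}{3012582759} - \frac{\sqrt{10}}{3012582759} \approx -1.822 \cdot 10^{-5}$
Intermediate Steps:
$V{\left(b,u \right)} = 2 - \frac{3 b}{2}$ ($V{\left(b,u \right)} = 2 - \frac{b 6}{4} = 2 - \frac{6 b}{4} = 2 - \frac{3 b}{2}$)
$T{\left(l \right)} = \sqrt{2} \sqrt{l}$ ($T{\left(l \right)} = \sqrt{2 l} = \sqrt{2} \sqrt{l}$)
$\frac{1}{-54974 + g{\left(T{\left(V{\left(-2,-5 \right)} \right)},-259 \right)}} = \frac{1}{-54974 + \left(87 + \sqrt{2} \sqrt{2 - -3}\right)} = \frac{1}{-54974 + \left(87 + \sqrt{2} \sqrt{2 + 3}\right)} = \frac{1}{-54974 + \left(87 + \sqrt{2} \sqrt{5}\right)} = \frac{1}{-54974 + \left(87 + \sqrt{10}\right)} = \frac{1}{-54887 + \sqrt{10}}$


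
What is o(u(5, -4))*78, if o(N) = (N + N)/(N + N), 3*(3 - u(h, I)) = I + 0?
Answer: 78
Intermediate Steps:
u(h, I) = 3 - I/3 (u(h, I) = 3 - (I + 0)/3 = 3 - I/3)
o(N) = 1 (o(N) = (2*N)/((2*N)) = (2*N)*(1/(2*N)) = 1)
o(u(5, -4))*78 = 1*78 = 78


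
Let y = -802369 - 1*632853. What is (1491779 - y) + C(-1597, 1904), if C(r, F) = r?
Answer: 2925404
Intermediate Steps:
y = -1435222 (y = -802369 - 632853 = -1435222)
(1491779 - y) + C(-1597, 1904) = (1491779 - 1*(-1435222)) - 1597 = (1491779 + 1435222) - 1597 = 2927001 - 1597 = 2925404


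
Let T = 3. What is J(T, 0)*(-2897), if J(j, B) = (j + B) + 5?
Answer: -23176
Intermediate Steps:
J(j, B) = 5 + B + j (J(j, B) = (B + j) + 5 = 5 + B + j)
J(T, 0)*(-2897) = (5 + 0 + 3)*(-2897) = 8*(-2897) = -23176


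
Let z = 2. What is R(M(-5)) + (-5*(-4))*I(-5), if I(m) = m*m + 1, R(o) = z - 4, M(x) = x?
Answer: 518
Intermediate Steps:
R(o) = -2 (R(o) = 2 - 4 = -2)
I(m) = 1 + m**2 (I(m) = m**2 + 1 = 1 + m**2)
R(M(-5)) + (-5*(-4))*I(-5) = -2 + (-5*(-4))*(1 + (-5)**2) = -2 + 20*(1 + 25) = -2 + 20*26 = -2 + 520 = 518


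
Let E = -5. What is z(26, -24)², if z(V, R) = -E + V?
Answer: 961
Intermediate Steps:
z(V, R) = 5 + V (z(V, R) = -1*(-5) + V = 5 + V)
z(26, -24)² = (5 + 26)² = 31² = 961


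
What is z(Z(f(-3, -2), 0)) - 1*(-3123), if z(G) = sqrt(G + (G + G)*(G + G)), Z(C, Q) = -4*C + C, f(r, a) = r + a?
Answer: 3123 + sqrt(915) ≈ 3153.3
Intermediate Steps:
f(r, a) = a + r
Z(C, Q) = -3*C
z(G) = sqrt(G + 4*G**2) (z(G) = sqrt(G + (2*G)*(2*G)) = sqrt(G + 4*G**2))
z(Z(f(-3, -2), 0)) - 1*(-3123) = sqrt((-3*(-2 - 3))*(1 + 4*(-3*(-2 - 3)))) - 1*(-3123) = sqrt((-3*(-5))*(1 + 4*(-3*(-5)))) + 3123 = sqrt(15*(1 + 4*15)) + 3123 = sqrt(15*(1 + 60)) + 3123 = sqrt(15*61) + 3123 = sqrt(915) + 3123 = 3123 + sqrt(915)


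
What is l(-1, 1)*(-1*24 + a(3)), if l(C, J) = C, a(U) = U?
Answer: 21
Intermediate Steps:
l(-1, 1)*(-1*24 + a(3)) = -(-1*24 + 3) = -(-24 + 3) = -1*(-21) = 21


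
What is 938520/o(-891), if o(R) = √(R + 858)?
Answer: -28440*I*√33 ≈ -1.6338e+5*I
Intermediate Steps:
o(R) = √(858 + R)
938520/o(-891) = 938520/(√(858 - 891)) = 938520/(√(-33)) = 938520/((I*√33)) = 938520*(-I*√33/33) = -28440*I*√33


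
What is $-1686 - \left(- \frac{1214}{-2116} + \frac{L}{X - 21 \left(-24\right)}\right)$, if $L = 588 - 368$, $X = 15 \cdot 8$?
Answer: $- \frac{139211905}{82524} \approx -1686.9$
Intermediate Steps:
$X = 120$
$L = 220$ ($L = 588 - 368 = 220$)
$-1686 - \left(- \frac{1214}{-2116} + \frac{L}{X - 21 \left(-24\right)}\right) = -1686 - \left(- \frac{1214}{-2116} + \frac{220}{120 - 21 \left(-24\right)}\right) = -1686 - \left(\left(-1214\right) \left(- \frac{1}{2116}\right) + \frac{220}{120 - -504}\right) = -1686 - \left(\frac{607}{1058} + \frac{220}{120 + 504}\right) = -1686 - \left(\frac{607}{1058} + \frac{220}{624}\right) = -1686 - \left(\frac{607}{1058} + 220 \cdot \frac{1}{624}\right) = -1686 - \left(\frac{607}{1058} + \frac{55}{156}\right) = -1686 - \frac{76441}{82524} = - \frac{139211905}{82524}$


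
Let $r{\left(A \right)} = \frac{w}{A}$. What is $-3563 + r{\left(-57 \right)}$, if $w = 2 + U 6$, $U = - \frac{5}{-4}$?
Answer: $- \frac{21379}{6} \approx -3563.2$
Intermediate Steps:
$U = \frac{5}{4}$ ($U = \left(-5\right) \left(- \frac{1}{4}\right) = \frac{5}{4} \approx 1.25$)
$w = \frac{19}{2}$ ($w = 2 + \frac{5}{4} \cdot 6 = 2 + \frac{15}{2} = \frac{19}{2} \approx 9.5$)
$r{\left(A \right)} = \frac{19}{2 A}$
$-3563 + r{\left(-57 \right)} = -3563 + \frac{19}{2 \left(-57\right)} = -3563 + \frac{19}{2} \left(- \frac{1}{57}\right) = -3563 - \frac{1}{6} = - \frac{21379}{6}$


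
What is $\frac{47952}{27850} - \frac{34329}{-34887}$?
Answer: $\frac{438160679}{161933825} \approx 2.7058$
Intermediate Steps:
$\frac{47952}{27850} - \frac{34329}{-34887} = 47952 \cdot \frac{1}{27850} - - \frac{11443}{11629} = \frac{23976}{13925} + \frac{11443}{11629} = \frac{438160679}{161933825}$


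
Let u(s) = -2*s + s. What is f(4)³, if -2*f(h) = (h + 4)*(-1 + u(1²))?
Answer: 512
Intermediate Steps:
u(s) = -s
f(h) = 4 + h (f(h) = -(h + 4)*(-1 - 1*1²)/2 = -(4 + h)*(-1 - 1*1)/2 = -(4 + h)*(-1 - 1)/2 = -(4 + h)*(-2)/2 = -(-8 - 2*h)/2 = 4 + h)
f(4)³ = (4 + 4)³ = 8³ = 512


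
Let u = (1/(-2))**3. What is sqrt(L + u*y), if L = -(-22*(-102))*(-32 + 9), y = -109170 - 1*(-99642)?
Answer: 3*sqrt(5867) ≈ 229.79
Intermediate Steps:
y = -9528 (y = -109170 + 99642 = -9528)
L = 51612 (L = -2244*(-23) = -1*(-51612) = 51612)
u = -1/8 (u = (-1/2)**3 = -1/8 ≈ -0.12500)
sqrt(L + u*y) = sqrt(51612 - 1/8*(-9528)) = sqrt(51612 + 1191) = sqrt(52803) = 3*sqrt(5867)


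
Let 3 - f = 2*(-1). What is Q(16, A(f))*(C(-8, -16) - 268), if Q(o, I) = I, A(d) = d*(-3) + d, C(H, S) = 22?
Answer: 2460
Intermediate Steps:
f = 5 (f = 3 - 2*(-1) = 3 - 1*(-2) = 3 + 2 = 5)
A(d) = -2*d (A(d) = -3*d + d = -2*d)
Q(16, A(f))*(C(-8, -16) - 268) = (-2*5)*(22 - 268) = -10*(-246) = 2460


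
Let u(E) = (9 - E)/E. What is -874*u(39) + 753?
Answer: 18529/13 ≈ 1425.3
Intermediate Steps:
u(E) = (9 - E)/E
-874*u(39) + 753 = -874*(9 - 1*39)/39 + 753 = -874*(9 - 39)/39 + 753 = -874*(-30)/39 + 753 = -874*(-10/13) + 753 = 8740/13 + 753 = 18529/13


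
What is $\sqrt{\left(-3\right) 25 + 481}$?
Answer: $\sqrt{406} \approx 20.149$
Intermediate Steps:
$\sqrt{\left(-3\right) 25 + 481} = \sqrt{-75 + 481} = \sqrt{406}$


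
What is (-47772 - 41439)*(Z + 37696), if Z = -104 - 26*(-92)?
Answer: -3567012624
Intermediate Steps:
Z = 2288 (Z = -104 + 2392 = 2288)
(-47772 - 41439)*(Z + 37696) = (-47772 - 41439)*(2288 + 37696) = -89211*39984 = -3567012624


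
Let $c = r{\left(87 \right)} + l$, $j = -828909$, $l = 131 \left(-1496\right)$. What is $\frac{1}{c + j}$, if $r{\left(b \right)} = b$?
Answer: $- \frac{1}{1024798} \approx -9.758 \cdot 10^{-7}$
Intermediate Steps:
$l = -195976$
$c = -195889$ ($c = 87 - 195976 = -195889$)
$\frac{1}{c + j} = \frac{1}{-195889 - 828909} = \frac{1}{-1024798} = - \frac{1}{1024798}$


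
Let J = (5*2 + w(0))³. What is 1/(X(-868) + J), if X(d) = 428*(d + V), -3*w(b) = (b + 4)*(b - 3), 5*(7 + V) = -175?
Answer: -1/386736 ≈ -2.5857e-6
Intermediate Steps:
V = -42 (V = -7 + (⅕)*(-175) = -7 - 35 = -42)
w(b) = -(-3 + b)*(4 + b)/3 (w(b) = -(b + 4)*(b - 3)/3 = -(4 + b)*(-3 + b)/3 = -(-3 + b)*(4 + b)/3)
J = 2744 (J = (5*2 + (4 - ⅓*0 - ⅓*0²))³ = (10 + (4 + 0 - ⅓*0))³ = (10 + (4 + 0 + 0))³ = (10 + 4)³ = 14³ = 2744)
X(d) = -17976 + 428*d (X(d) = 428*(d - 42) = 428*(-42 + d) = -17976 + 428*d)
1/(X(-868) + J) = 1/((-17976 + 428*(-868)) + 2744) = 1/((-17976 - 371504) + 2744) = 1/(-389480 + 2744) = 1/(-386736) = -1/386736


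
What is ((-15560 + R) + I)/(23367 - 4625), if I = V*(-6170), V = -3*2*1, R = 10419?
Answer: 31879/18742 ≈ 1.7009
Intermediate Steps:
V = -6 (V = -6*1 = -6)
I = 37020 (I = -6*(-6170) = 37020)
((-15560 + R) + I)/(23367 - 4625) = ((-15560 + 10419) + 37020)/(23367 - 4625) = (-5141 + 37020)/18742 = 31879*(1/18742) = 31879/18742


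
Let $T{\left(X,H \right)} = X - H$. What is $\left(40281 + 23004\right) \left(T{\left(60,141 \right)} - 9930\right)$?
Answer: $-633546135$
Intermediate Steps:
$\left(40281 + 23004\right) \left(T{\left(60,141 \right)} - 9930\right) = \left(40281 + 23004\right) \left(\left(60 - 141\right) - 9930\right) = 63285 \left(\left(60 - 141\right) - 9930\right) = 63285 \left(-81 - 9930\right) = 63285 \left(-10011\right) = -633546135$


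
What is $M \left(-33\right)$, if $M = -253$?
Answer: $8349$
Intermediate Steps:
$M \left(-33\right) = \left(-253\right) \left(-33\right) = 8349$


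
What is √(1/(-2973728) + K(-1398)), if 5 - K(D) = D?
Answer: √775425667303614/743432 ≈ 37.457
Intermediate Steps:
K(D) = 5 - D
√(1/(-2973728) + K(-1398)) = √(1/(-2973728) + (5 - 1*(-1398))) = √(-1/2973728 + (5 + 1398)) = √(-1/2973728 + 1403) = √(4172140383/2973728) = √775425667303614/743432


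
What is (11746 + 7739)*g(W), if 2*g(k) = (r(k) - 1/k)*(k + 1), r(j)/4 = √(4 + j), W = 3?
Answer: -12990 + 155880*√7 ≈ 3.9943e+5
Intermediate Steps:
r(j) = 4*√(4 + j)
g(k) = (1 + k)*(-1/k + 4*√(4 + k))/2 (g(k) = ((4*√(4 + k) - 1/k)*(k + 1))/2 = ((-1/k + 4*√(4 + k))*(1 + k))/2 = ((1 + k)*(-1/k + 4*√(4 + k)))/2 = (1 + k)*(-1/k + 4*√(4 + k))/2)
(11746 + 7739)*g(W) = (11746 + 7739)*((½)*(-1 + 3*(-1 + 4*√(4 + 3) + 4*3*√(4 + 3)))/3) = 19485*((½)*(⅓)*(-1 + 3*(-1 + 4*√7 + 4*3*√7))) = 19485*((½)*(⅓)*(-1 + 3*(-1 + 4*√7 + 12*√7))) = 19485*((½)*(⅓)*(-1 + 3*(-1 + 16*√7))) = 19485*((½)*(⅓)*(-1 + (-3 + 48*√7))) = 19485*((½)*(⅓)*(-4 + 48*√7)) = 19485*(-⅔ + 8*√7) = -12990 + 155880*√7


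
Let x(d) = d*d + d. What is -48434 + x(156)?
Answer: -23942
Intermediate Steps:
x(d) = d + d**2 (x(d) = d**2 + d = d + d**2)
-48434 + x(156) = -48434 + 156*(1 + 156) = -48434 + 156*157 = -48434 + 24492 = -23942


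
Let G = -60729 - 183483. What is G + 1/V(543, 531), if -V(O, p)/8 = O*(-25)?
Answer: -26521423199/108600 ≈ -2.4421e+5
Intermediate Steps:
V(O, p) = 200*O (V(O, p) = -8*O*(-25) = -(-200)*O = 200*O)
G = -244212
G + 1/V(543, 531) = -244212 + 1/(200*543) = -244212 + 1/108600 = -26521423199/108600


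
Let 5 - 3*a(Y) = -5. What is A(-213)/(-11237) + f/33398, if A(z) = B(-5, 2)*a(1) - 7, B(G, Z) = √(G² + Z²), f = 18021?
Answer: 202735763/375293326 - 10*√29/33711 ≈ 0.53861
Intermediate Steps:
a(Y) = 10/3 (a(Y) = 5/3 - ⅓*(-5) = 5/3 + 5/3 = 10/3)
A(z) = -7 + 10*√29/3 (A(z) = √((-5)² + 2²)*(10/3) - 7 = √(25 + 4)*(10/3) - 7 = √29*(10/3) - 7 = 10*√29/3 - 7 = -7 + 10*√29/3)
A(-213)/(-11237) + f/33398 = (-7 + 10*√29/3)/(-11237) + 18021/33398 = (-7 + 10*√29/3)*(-1/11237) + 18021*(1/33398) = (7/11237 - 10*√29/33711) + 18021/33398 = 202735763/375293326 - 10*√29/33711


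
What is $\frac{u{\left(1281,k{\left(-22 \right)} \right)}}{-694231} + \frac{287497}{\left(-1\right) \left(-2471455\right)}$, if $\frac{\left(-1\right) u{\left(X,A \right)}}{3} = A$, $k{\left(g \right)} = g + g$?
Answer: $\frac{28466156821}{245108668015} \approx 0.11614$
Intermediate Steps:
$k{\left(g \right)} = 2 g$
$u{\left(X,A \right)} = - 3 A$
$\frac{u{\left(1281,k{\left(-22 \right)} \right)}}{-694231} + \frac{287497}{\left(-1\right) \left(-2471455\right)} = \frac{\left(-3\right) 2 \left(-22\right)}{-694231} + \frac{287497}{\left(-1\right) \left(-2471455\right)} = \left(-3\right) \left(-44\right) \left(- \frac{1}{694231}\right) + \frac{287497}{2471455} = 132 \left(- \frac{1}{694231}\right) + 287497 \cdot \frac{1}{2471455} = - \frac{132}{694231} + \frac{41071}{353065} = \frac{28466156821}{245108668015}$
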